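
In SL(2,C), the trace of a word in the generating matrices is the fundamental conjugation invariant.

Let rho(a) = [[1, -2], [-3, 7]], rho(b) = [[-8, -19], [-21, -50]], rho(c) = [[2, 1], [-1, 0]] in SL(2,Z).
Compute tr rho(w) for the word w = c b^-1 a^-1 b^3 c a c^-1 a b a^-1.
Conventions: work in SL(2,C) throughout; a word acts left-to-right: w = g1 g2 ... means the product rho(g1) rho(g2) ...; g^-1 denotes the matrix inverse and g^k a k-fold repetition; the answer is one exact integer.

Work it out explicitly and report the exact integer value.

rho(c) = [[2, 1], [-1, 0]]
... * rho(b^-1) = [[-50, 19], [21, -8]]  ->  [[-79, 30], [50, -19]]
... * rho(a^-1) = [[7, 2], [3, 1]]  ->  [[-463, -128], [293, 81]]
... * rho(b) = [[-8, -19], [-21, -50]]  ->  [[6392, 15197], [-4045, -9617]]
... * rho(b) = [[-8, -19], [-21, -50]]  ->  [[-370273, -881298], [234317, 557705]]
... * rho(b) = [[-8, -19], [-21, -50]]  ->  [[21469442, 51100087], [-13586341, -32337273]]
... * rho(c) = [[2, 1], [-1, 0]]  ->  [[-8161203, 21469442], [5164591, -13586341]]
... * rho(a) = [[1, -2], [-3, 7]]  ->  [[-72569529, 166608500], [45923614, -105433569]]
... * rho(c^-1) = [[0, -1], [1, 2]]  ->  [[166608500, 405786529], [-105433569, -256790752]]
... * rho(a) = [[1, -2], [-3, 7]]  ->  [[-1050751087, 2507288703], [664938687, -1586668126]]
... * rho(b) = [[-8, -19], [-21, -50]]  ->  [[-44247054067, -105400164497], [28000521150, 66699571247]]
... * rho(a^-1) = [[7, 2], [3, 1]]  ->  [[-625929871960, -193894272631], [396102361791, 122700613547]]
tr = -625929871960 + 122700613547 = -503229258413

-503229258413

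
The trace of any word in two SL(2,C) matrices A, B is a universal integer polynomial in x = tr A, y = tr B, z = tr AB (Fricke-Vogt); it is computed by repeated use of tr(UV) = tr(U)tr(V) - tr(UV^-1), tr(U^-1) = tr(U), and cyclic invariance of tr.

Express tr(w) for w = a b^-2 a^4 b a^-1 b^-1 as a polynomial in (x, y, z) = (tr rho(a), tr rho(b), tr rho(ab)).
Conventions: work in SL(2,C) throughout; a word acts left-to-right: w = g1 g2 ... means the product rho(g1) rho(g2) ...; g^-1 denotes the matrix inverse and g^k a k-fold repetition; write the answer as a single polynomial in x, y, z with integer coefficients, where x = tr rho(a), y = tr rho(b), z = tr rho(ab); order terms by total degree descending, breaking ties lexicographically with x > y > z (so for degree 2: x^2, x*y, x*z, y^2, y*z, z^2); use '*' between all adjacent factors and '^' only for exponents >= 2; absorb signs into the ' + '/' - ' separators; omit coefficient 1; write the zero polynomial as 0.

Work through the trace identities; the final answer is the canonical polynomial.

tr(a^2) = tr(a) tr(a) - tr(1) = x^2 - 2
so tr(a^3) = tr(a) tr(a^2) - tr(a) = x^3 - 3*x
reduce: tr(a^4) = tr(a) tr(a^3) - tr(a^2) = x^4 - 4*x^2 + 2
tr(a^5) = tr(a) tr(a^4) - tr(a^3) = x^5 - 5*x^3 + 5*x
tr(b a^2) = tr(a) tr(b a) - tr(b) = x*z - y
reduce: tr(a b a^2) = tr(a) tr(b a^2) - tr(b a) = x^2*z - x*y - z
tr(b a^4) = tr(a) tr(a b a^2) - tr(a b a) = x^3*z - x^2*y - 2*x*z + y
reduce: tr(a^5 b) = tr(a) tr(b a^4) - tr(b a^3) = x^4*z - x^3*y - 3*x^2*z + 2*x*y + z
so tr(b^-1 a^5) = tr(a^5) tr(b) - tr(a^5 b) = x^5*y - x^4*z - 4*x^3*y + 3*x^2*z + 3*x*y - z
reduce: tr(a b^-2 a^4) = tr(b^-1 a^5) tr(b) - tr(b^-1 a^5 b) = x^5*y^2 - x^4*y*z - x^5 - 4*x^3*y^2 + 3*x^2*y*z + 5*x^3 + 3*x*y^2 - y*z - 5*x
tr(a^4 b a^2) = tr(a) tr(a^2 b a^3) - tr(a^2 b a^2) = x^5*z - x^4*y - 4*x^3*z + 3*x^2*y + 3*x*z - y
tr(b a b a) = tr(b a) tr(b a) - tr(1)   [split at repeated b] = z^2 - 2
reduce: tr(b a b) = tr(b) tr(a b) - tr(a) = y*z - x
tr(b a b a^2) = tr(a) tr(b a b a) - tr(b a b) = x*z^2 - y*z - x
tr(a^2 b a b a) = tr(a) tr(b a b a^2) - tr(b a b a) = x^2*z^2 - x*y*z - x^2 - z^2 + 2
tr(b a^4 b a) = tr(a) tr(a^2 b a b a) - tr(a^2 b a b) = x^3*z^2 - x^2*y*z - x^3 - 2*x*z^2 + y*z + 3*x
reduce: tr(b^2 a^3) = tr(b) tr(a^3 b) - tr(a^3) = x^2*y*z - x^3 - x*y^2 - y*z + 3*x
tr(b^2) = tr(b) tr(b) - tr(1) = y^2 - 2
so tr(b^2 a^2) = tr(a) tr(b^2 a) - tr(b^2) = x*y*z - x^2 - y^2 + 2
tr(b a^4 b) = tr(a) tr(b^2 a^3) - tr(b^2 a^2) = x^3*y*z - x^4 - x^2*y^2 - 2*x*y*z + 4*x^2 + y^2 - 2
tr(a^4 b a^2 b) = tr(a) tr(b a^4 b a) - tr(b a^4 b) = x^4*z^2 - 2*x^3*y*z + x^2*y^2 - 2*x^2*z^2 + 3*x*y*z - x^2 - y^2 + 2
so tr(a^4 b a^2 b^-1) = tr(a^4 b a^2) tr(b) - tr(a^4 b a^2 b) = x^5*y*z - x^4*y^2 - x^4*z^2 - 2*x^3*y*z + 2*x^2*y^2 + 2*x^2*z^2 + x^2 - 2
so tr(a b^-2 a^4 b a) = tr(a^4 b a^2 b^-1) tr(b) - tr(a^4 b a^2) = x^5*y^2*z - x^4*y^3 - x^4*y*z^2 - x^5*z - 2*x^3*y^2*z + x^4*y + 2*x^2*y^3 + 2*x^2*y*z^2 + 4*x^3*z - 2*x^2*y - 3*x*z - y
so tr(a^4 b a b a) = tr(a) tr(b a b a^4) - tr(b a b a^3) = x^4*z^2 - x^3*y*z - x^4 - 3*x^2*z^2 + 2*x*y*z + 4*x^2 + z^2 - 2
tr(b a b a b a) = tr(b a b a) tr(b a) - tr(a b)   [split at repeated b] = z^3 - 3*z
reduce: tr(b a b a b) = tr(b) tr(a b a b) - tr(a b a) = y*z^2 - x*z - y
so tr(a b a b a b a) = tr(a) tr(b a b a b a) - tr(b a b a b) = x*z^3 - y*z^2 - 2*x*z + y
reduce: tr(a^2 b a b a b a) = tr(a) tr(a b a b a b a) - tr(a b a b a b) = x^2*z^3 - x*y*z^2 - 2*x^2*z - z^3 + x*y + 3*z
tr(a^4 b a b a b) = tr(a) tr(a^2 b a b a b a) - tr(a^2 b a b a b) = x^3*z^3 - x^2*y*z^2 - 2*x^3*z - 2*x*z^3 + x^2*y + y*z^2 + 5*x*z - y
tr(a^4 b a b a b^-1) = tr(a^4 b a b a) tr(b) - tr(a^4 b a b a b) = x^4*y*z^2 - x^3*y^2*z - x^3*z^3 - x^4*y - 2*x^2*y*z^2 + 2*x^3*z + 2*x*y^2*z + 2*x*z^3 + 3*x^2*y - 5*x*z - y
tr(a b^-2 a^4 b a b) = tr(a^4 b a b a b^-1) tr(b) - tr(a^4 b a b a) = x^4*y^2*z^2 - x^3*y^3*z - x^3*y*z^3 - x^4*y^2 - x^4*z^2 - 2*x^2*y^2*z^2 + 3*x^3*y*z + 2*x*y^3*z + 2*x*y*z^3 + x^4 + 3*x^2*y^2 + 3*x^2*z^2 - 7*x*y*z - 4*x^2 - y^2 - z^2 + 2
tr(b^-1 a b^-2 a^4 b a) = tr(a b^-2 a^4 b a) tr(b) - tr(a b^-2 a^4 b a b) = x^5*y^3*z - x^4*y^4 - 2*x^4*y^2*z^2 - x^5*y*z - x^3*y^3*z + x^3*y*z^3 + 2*x^4*y^2 + x^4*z^2 + 2*x^2*y^4 + 4*x^2*y^2*z^2 + x^3*y*z - 2*x*y^3*z - 2*x*y*z^3 - x^4 - 5*x^2*y^2 - 3*x^2*z^2 + 4*x*y*z + 4*x^2 + z^2 - 2
reduce: tr(a b^-2 a^4 b a^-1 b^-1) = tr(b^-1 a b^-2 a^4 b) tr(a) - tr(b^-1 a b^-2 a^4 b a) = -x^5*y^3*z + x^6*y^2 + x^4*y^4 + 2*x^4*y^2*z^2 + x^3*y^3*z - x^3*y*z^3 - x^6 - 6*x^4*y^2 - x^4*z^2 - 2*x^2*y^4 - 4*x^2*y^2*z^2 + 2*x^3*y*z + 2*x*y^3*z + 2*x*y*z^3 + 6*x^4 + 8*x^2*y^2 + 3*x^2*z^2 - 5*x*y*z - 9*x^2 - z^2 + 2

-x^5*y^3*z + x^6*y^2 + x^4*y^4 + 2*x^4*y^2*z^2 + x^3*y^3*z - x^3*y*z^3 - x^6 - 6*x^4*y^2 - x^4*z^2 - 2*x^2*y^4 - 4*x^2*y^2*z^2 + 2*x^3*y*z + 2*x*y^3*z + 2*x*y*z^3 + 6*x^4 + 8*x^2*y^2 + 3*x^2*z^2 - 5*x*y*z - 9*x^2 - z^2 + 2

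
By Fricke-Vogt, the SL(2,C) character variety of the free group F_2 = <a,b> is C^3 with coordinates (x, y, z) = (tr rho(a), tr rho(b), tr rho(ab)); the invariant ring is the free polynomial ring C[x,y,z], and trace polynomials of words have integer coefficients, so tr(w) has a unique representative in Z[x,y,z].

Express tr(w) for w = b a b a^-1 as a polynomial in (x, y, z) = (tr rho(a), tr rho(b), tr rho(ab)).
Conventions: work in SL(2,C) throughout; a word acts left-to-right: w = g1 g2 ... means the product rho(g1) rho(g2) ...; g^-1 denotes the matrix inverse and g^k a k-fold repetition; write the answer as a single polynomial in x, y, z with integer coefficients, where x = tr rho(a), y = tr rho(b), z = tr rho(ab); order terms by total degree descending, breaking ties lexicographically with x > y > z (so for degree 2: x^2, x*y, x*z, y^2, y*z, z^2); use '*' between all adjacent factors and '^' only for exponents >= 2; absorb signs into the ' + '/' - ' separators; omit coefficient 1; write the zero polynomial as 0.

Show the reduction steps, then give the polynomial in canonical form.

trace(b a b) = trace(b) trace(a b) - trace(a) = y*z - x
trace(b a b a) = trace(a b) trace(a b) - trace(1)   [split at repeated a] = z^2 - 2
trace(b a b a^-1) = trace(b a b) trace(a) - trace(b a b a) = x*y*z - x^2 - z^2 + 2

x*y*z - x^2 - z^2 + 2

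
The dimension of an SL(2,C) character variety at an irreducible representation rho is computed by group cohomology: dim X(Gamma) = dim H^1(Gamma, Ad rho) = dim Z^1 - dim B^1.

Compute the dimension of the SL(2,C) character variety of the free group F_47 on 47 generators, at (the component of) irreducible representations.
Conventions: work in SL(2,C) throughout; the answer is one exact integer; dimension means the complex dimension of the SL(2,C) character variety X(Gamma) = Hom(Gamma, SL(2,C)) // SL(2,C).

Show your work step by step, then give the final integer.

138

Here Gamma is free of rank 47 — no relator constrains a cocycle.
A cocycle picks one sl_2 vector per generator freely, giving dim Z^1 = 3*47 = 141.
At an irreducible rho the centralizer of the image in sl_2 is 0, so the coboundary map sl_2 -> Z^1 is injective: dim B^1 = 3.
Therefore dim X = 141 - 3 = 138.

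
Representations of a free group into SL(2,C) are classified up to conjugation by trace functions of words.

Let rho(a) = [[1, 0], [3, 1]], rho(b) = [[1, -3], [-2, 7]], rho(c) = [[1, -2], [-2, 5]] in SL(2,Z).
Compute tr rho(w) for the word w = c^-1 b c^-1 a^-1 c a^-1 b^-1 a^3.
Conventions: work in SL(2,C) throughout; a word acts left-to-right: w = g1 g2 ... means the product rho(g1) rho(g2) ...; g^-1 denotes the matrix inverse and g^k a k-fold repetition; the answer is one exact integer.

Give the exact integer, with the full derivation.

rho(c^-1) = [[5, 2], [2, 1]]
... * rho(b) = [[1, -3], [-2, 7]]  ->  [[1, -1], [0, 1]]
... * rho(c^-1) = [[5, 2], [2, 1]]  ->  [[3, 1], [2, 1]]
... * rho(a^-1) = [[1, 0], [-3, 1]]  ->  [[0, 1], [-1, 1]]
... * rho(c) = [[1, -2], [-2, 5]]  ->  [[-2, 5], [-3, 7]]
... * rho(a^-1) = [[1, 0], [-3, 1]]  ->  [[-17, 5], [-24, 7]]
... * rho(b^-1) = [[7, 3], [2, 1]]  ->  [[-109, -46], [-154, -65]]
... * rho(a) = [[1, 0], [3, 1]]  ->  [[-247, -46], [-349, -65]]
... * rho(a) = [[1, 0], [3, 1]]  ->  [[-385, -46], [-544, -65]]
... * rho(a) = [[1, 0], [3, 1]]  ->  [[-523, -46], [-739, -65]]
tr = -523 + -65 = -588

-588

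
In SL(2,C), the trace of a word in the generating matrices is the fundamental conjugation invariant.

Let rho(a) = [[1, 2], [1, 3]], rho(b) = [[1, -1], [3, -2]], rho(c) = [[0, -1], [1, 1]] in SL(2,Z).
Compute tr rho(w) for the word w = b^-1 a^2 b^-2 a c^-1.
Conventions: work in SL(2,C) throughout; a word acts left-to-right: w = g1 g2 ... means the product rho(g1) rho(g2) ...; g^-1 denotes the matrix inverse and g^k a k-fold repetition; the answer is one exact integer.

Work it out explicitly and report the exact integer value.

-20

rho(b^-1) = [[-2, 1], [-3, 1]]
... * rho(a) = [[1, 2], [1, 3]]  ->  [[-1, -1], [-2, -3]]
... * rho(a) = [[1, 2], [1, 3]]  ->  [[-2, -5], [-5, -13]]
... * rho(b^-1) = [[-2, 1], [-3, 1]]  ->  [[19, -7], [49, -18]]
... * rho(b^-1) = [[-2, 1], [-3, 1]]  ->  [[-17, 12], [-44, 31]]
... * rho(a) = [[1, 2], [1, 3]]  ->  [[-5, 2], [-13, 5]]
... * rho(c^-1) = [[1, 1], [-1, 0]]  ->  [[-7, -5], [-18, -13]]
tr = -7 + -13 = -20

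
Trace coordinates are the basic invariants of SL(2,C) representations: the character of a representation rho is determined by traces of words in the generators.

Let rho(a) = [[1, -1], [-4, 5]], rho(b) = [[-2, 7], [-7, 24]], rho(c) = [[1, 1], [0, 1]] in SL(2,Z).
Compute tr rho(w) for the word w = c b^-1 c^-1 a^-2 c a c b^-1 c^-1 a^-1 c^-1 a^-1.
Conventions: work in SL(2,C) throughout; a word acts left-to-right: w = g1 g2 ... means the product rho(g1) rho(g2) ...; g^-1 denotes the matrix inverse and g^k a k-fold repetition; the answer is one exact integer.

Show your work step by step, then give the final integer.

-7298

rho(c) = [[1, 1], [0, 1]]
... * rho(b^-1) = [[24, -7], [7, -2]]  ->  [[31, -9], [7, -2]]
... * rho(c^-1) = [[1, -1], [0, 1]]  ->  [[31, -40], [7, -9]]
... * rho(a^-1) = [[5, 1], [4, 1]]  ->  [[-5, -9], [-1, -2]]
... * rho(a^-1) = [[5, 1], [4, 1]]  ->  [[-61, -14], [-13, -3]]
... * rho(c) = [[1, 1], [0, 1]]  ->  [[-61, -75], [-13, -16]]
... * rho(a) = [[1, -1], [-4, 5]]  ->  [[239, -314], [51, -67]]
... * rho(c) = [[1, 1], [0, 1]]  ->  [[239, -75], [51, -16]]
... * rho(b^-1) = [[24, -7], [7, -2]]  ->  [[5211, -1523], [1112, -325]]
... * rho(c^-1) = [[1, -1], [0, 1]]  ->  [[5211, -6734], [1112, -1437]]
... * rho(a^-1) = [[5, 1], [4, 1]]  ->  [[-881, -1523], [-188, -325]]
... * rho(c^-1) = [[1, -1], [0, 1]]  ->  [[-881, -642], [-188, -137]]
... * rho(a^-1) = [[5, 1], [4, 1]]  ->  [[-6973, -1523], [-1488, -325]]
tr = -6973 + -325 = -7298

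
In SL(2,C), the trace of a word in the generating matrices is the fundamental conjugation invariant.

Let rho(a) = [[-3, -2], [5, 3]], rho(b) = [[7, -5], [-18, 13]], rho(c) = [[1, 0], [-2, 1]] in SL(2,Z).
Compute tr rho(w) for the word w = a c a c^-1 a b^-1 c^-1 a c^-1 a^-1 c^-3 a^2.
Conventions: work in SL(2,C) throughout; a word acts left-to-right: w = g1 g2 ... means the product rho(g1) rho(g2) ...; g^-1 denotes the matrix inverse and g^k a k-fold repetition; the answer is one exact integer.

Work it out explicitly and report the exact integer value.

67073

rho(a) = [[-3, -2], [5, 3]]
... * rho(c) = [[1, 0], [-2, 1]]  ->  [[1, -2], [-1, 3]]
... * rho(a) = [[-3, -2], [5, 3]]  ->  [[-13, -8], [18, 11]]
... * rho(c^-1) = [[1, 0], [2, 1]]  ->  [[-29, -8], [40, 11]]
... * rho(a) = [[-3, -2], [5, 3]]  ->  [[47, 34], [-65, -47]]
... * rho(b^-1) = [[13, 5], [18, 7]]  ->  [[1223, 473], [-1691, -654]]
... * rho(c^-1) = [[1, 0], [2, 1]]  ->  [[2169, 473], [-2999, -654]]
... * rho(a) = [[-3, -2], [5, 3]]  ->  [[-4142, -2919], [5727, 4036]]
... * rho(c^-1) = [[1, 0], [2, 1]]  ->  [[-9980, -2919], [13799, 4036]]
... * rho(a^-1) = [[3, 2], [-5, -3]]  ->  [[-15345, -11203], [21217, 15490]]
... * rho(c^-1) = [[1, 0], [2, 1]]  ->  [[-37751, -11203], [52197, 15490]]
... * rho(c^-1) = [[1, 0], [2, 1]]  ->  [[-60157, -11203], [83177, 15490]]
... * rho(c^-1) = [[1, 0], [2, 1]]  ->  [[-82563, -11203], [114157, 15490]]
... * rho(a) = [[-3, -2], [5, 3]]  ->  [[191674, 131517], [-265021, -181844]]
... * rho(a) = [[-3, -2], [5, 3]]  ->  [[82563, 11203], [-114157, -15490]]
tr = 82563 + -15490 = 67073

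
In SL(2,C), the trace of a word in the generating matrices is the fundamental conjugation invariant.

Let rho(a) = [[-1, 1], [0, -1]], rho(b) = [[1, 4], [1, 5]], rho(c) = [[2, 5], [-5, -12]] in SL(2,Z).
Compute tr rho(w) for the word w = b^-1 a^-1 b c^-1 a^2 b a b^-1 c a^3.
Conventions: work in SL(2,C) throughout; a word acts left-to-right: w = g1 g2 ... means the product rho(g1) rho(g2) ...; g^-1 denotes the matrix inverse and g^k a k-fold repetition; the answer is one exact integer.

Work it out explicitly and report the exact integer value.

-332

rho(b^-1) = [[5, -4], [-1, 1]]
... * rho(a^-1) = [[-1, -1], [0, -1]]  ->  [[-5, -1], [1, 0]]
... * rho(b) = [[1, 4], [1, 5]]  ->  [[-6, -25], [1, 4]]
... * rho(c^-1) = [[-12, -5], [5, 2]]  ->  [[-53, -20], [8, 3]]
... * rho(a) = [[-1, 1], [0, -1]]  ->  [[53, -33], [-8, 5]]
... * rho(a) = [[-1, 1], [0, -1]]  ->  [[-53, 86], [8, -13]]
... * rho(b) = [[1, 4], [1, 5]]  ->  [[33, 218], [-5, -33]]
... * rho(a) = [[-1, 1], [0, -1]]  ->  [[-33, -185], [5, 28]]
... * rho(b^-1) = [[5, -4], [-1, 1]]  ->  [[20, -53], [-3, 8]]
... * rho(c) = [[2, 5], [-5, -12]]  ->  [[305, 736], [-46, -111]]
... * rho(a) = [[-1, 1], [0, -1]]  ->  [[-305, -431], [46, 65]]
... * rho(a) = [[-1, 1], [0, -1]]  ->  [[305, 126], [-46, -19]]
... * rho(a) = [[-1, 1], [0, -1]]  ->  [[-305, 179], [46, -27]]
tr = -305 + -27 = -332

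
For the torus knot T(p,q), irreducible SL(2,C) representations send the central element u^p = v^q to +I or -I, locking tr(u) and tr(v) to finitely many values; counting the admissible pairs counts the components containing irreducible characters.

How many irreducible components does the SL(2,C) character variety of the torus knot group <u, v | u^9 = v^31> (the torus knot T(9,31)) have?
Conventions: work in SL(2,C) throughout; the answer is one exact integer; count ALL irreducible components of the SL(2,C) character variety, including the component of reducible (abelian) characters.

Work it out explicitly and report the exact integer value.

121

In the torus knot group T(9,31), u^9 = v^31 is central, so an irreducible representation sends it to +I or -I (Schur).
So on each irreducible component the traces are pinned: tr(u) = 2*cos(pi*alpha/9) with 1 <= alpha <= 8, tr(v) = 2*cos(pi*beta/31) with 1 <= beta <= 30.
Consistency of u^9 = (-1)^alpha I with v^31 = (-1)^beta I forces alpha = beta (mod 2).
Enumerate parity-matched pairs: 4*15 odd-odd plus 4*15 even-even gives 120.
components with irreducible characters: 120; plus the single component of reducible (abelian) characters: total 121.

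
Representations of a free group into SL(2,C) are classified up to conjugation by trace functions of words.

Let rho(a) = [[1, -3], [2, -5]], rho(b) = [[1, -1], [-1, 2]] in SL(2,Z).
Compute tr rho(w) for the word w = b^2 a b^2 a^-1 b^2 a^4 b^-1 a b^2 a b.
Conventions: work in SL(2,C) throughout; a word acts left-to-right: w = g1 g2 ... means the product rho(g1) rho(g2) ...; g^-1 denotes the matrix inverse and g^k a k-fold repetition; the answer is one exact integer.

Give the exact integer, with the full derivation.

rho(b) = [[1, -1], [-1, 2]]
... * rho(b) = [[1, -1], [-1, 2]]  ->  [[2, -3], [-3, 5]]
... * rho(a) = [[1, -3], [2, -5]]  ->  [[-4, 9], [7, -16]]
... * rho(b) = [[1, -1], [-1, 2]]  ->  [[-13, 22], [23, -39]]
... * rho(b) = [[1, -1], [-1, 2]]  ->  [[-35, 57], [62, -101]]
... * rho(a^-1) = [[-5, 3], [-2, 1]]  ->  [[61, -48], [-108, 85]]
... * rho(b) = [[1, -1], [-1, 2]]  ->  [[109, -157], [-193, 278]]
... * rho(b) = [[1, -1], [-1, 2]]  ->  [[266, -423], [-471, 749]]
... * rho(a) = [[1, -3], [2, -5]]  ->  [[-580, 1317], [1027, -2332]]
... * rho(a) = [[1, -3], [2, -5]]  ->  [[2054, -4845], [-3637, 8579]]
... * rho(a) = [[1, -3], [2, -5]]  ->  [[-7636, 18063], [13521, -31984]]
... * rho(a) = [[1, -3], [2, -5]]  ->  [[28490, -67407], [-50447, 119357]]
... * rho(b^-1) = [[2, 1], [1, 1]]  ->  [[-10427, -38917], [18463, 68910]]
... * rho(a) = [[1, -3], [2, -5]]  ->  [[-88261, 225866], [156283, -399939]]
... * rho(b) = [[1, -1], [-1, 2]]  ->  [[-314127, 539993], [556222, -956161]]
... * rho(b) = [[1, -1], [-1, 2]]  ->  [[-854120, 1394113], [1512383, -2468544]]
... * rho(a) = [[1, -3], [2, -5]]  ->  [[1934106, -4408205], [-3424705, 7805571]]
... * rho(b) = [[1, -1], [-1, 2]]  ->  [[6342311, -10750516], [-11230276, 19035847]]
tr = 6342311 + 19035847 = 25378158

25378158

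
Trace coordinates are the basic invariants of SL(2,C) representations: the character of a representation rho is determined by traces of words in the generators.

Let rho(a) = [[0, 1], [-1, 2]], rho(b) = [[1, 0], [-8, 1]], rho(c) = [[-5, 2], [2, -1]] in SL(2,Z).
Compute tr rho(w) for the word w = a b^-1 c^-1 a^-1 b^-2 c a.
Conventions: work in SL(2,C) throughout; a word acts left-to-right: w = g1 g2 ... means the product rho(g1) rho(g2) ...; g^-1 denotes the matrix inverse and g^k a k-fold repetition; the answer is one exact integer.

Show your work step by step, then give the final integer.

-454

rho(a) = [[0, 1], [-1, 2]]
... * rho(b^-1) = [[1, 0], [8, 1]]  ->  [[8, 1], [15, 2]]
... * rho(c^-1) = [[-1, -2], [-2, -5]]  ->  [[-10, -21], [-19, -40]]
... * rho(a^-1) = [[2, -1], [1, 0]]  ->  [[-41, 10], [-78, 19]]
... * rho(b^-1) = [[1, 0], [8, 1]]  ->  [[39, 10], [74, 19]]
... * rho(b^-1) = [[1, 0], [8, 1]]  ->  [[119, 10], [226, 19]]
... * rho(c) = [[-5, 2], [2, -1]]  ->  [[-575, 228], [-1092, 433]]
... * rho(a) = [[0, 1], [-1, 2]]  ->  [[-228, -119], [-433, -226]]
tr = -228 + -226 = -454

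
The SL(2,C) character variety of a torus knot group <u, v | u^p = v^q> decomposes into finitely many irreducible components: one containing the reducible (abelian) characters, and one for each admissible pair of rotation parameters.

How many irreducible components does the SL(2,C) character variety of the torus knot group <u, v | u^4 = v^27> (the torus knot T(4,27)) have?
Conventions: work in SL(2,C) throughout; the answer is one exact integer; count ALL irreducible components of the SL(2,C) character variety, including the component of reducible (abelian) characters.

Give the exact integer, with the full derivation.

40

For T(4,27): irreducibility forces the central element u^4 = v^27 to one of +I, -I.
This locks tr(u) to 2*cos(pi*alpha/4), alpha in 1..3, and tr(v) to 2*cos(pi*beta/27), beta in 1..26, on each component of irreducible characters.
u^4 = (-1)^alpha I and v^27 = (-1)^beta I must agree, so alpha and beta have equal parity.
count pairs: odd alpha (2 choices) x odd beta (13), plus even alpha (1) x even beta (13): 2*13 + 1*13 = 39.
components with irreducible characters: 39; plus the single component of reducible (abelian) characters: total 40.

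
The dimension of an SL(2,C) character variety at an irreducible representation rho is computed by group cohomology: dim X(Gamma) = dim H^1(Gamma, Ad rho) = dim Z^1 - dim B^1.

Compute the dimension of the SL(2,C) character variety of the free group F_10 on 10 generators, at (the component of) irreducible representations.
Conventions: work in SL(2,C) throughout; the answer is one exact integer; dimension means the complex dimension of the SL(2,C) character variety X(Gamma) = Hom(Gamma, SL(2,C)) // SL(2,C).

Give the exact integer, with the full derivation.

27

Here Gamma is free of rank 10 — no relator constrains a cocycle.
So Z^1 = (sl_2)^10 in full: dim Z^1 = 30.
Irreducibility makes the coboundary map sl_2 -> Z^1 injective (trivial centralizer), so dim B^1 = 3.
dim X = dim H^1 = dim Z^1 - dim B^1 = 30 - 3 = 27.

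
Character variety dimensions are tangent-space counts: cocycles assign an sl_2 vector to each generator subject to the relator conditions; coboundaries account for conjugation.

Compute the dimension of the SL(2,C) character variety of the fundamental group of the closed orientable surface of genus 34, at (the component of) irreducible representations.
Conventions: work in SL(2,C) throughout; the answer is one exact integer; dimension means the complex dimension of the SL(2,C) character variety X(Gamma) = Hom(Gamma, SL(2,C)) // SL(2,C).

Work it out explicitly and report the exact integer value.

198

The genus-34 surface group: 2g = 68 generators, one relator prod [a_i, b_i].
Before the relator condition, cocycle space has dim 3*68 = 204.
H^2 = coker(d_2) is dual to H^0 = 0 at irreducible rho (Poincare duality), so d_2 is onto: dim Z^1 = 201.
As always at irreducible rho, dim B^1 = 3.
dim H^1 = 201 - 3 = 198 = dim X.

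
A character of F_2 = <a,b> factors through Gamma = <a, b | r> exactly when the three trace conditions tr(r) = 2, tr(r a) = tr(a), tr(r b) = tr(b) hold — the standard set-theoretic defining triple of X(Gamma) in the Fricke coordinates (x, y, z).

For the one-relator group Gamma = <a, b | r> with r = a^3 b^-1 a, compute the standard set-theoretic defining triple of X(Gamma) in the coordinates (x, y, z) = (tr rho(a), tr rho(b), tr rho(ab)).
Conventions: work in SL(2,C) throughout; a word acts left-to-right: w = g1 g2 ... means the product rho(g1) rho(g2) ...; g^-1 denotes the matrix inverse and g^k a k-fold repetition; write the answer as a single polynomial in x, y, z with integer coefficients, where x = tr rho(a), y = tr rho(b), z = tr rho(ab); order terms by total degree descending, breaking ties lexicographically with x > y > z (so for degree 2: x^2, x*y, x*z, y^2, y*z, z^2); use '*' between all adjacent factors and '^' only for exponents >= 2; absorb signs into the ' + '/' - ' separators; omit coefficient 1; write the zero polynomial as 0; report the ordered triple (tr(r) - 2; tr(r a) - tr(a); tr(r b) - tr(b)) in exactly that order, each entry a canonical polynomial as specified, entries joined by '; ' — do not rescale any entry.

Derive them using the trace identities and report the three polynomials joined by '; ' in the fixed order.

x^4*y - x^3*z - 3*x^2*y + 2*x*z + y - 2; x^5*y - x^4*z - 4*x^3*y + 3*x^2*z + 3*x*y - x - z; x^3*y*z - x^2*y^2 - x^2*z^2 - x*y*z + x^2 + y^2 + z^2 - y - 2

and tr(a^2) = tr(a) * tr(a) - tr(1)   [square of a] = x^2 - 2
and tr(a^3) = tr(a) * tr(a^2) - tr(a)   [square of a] = x^3 - 3*x
and tr(a^4) = tr(a) * tr(a^3) - tr(a^2)   [square of a] = x^4 - 4*x^2 + 2
and tr(a b a) = tr(a) * tr(b a) - tr(b)   [square of a] = x*z - y
next, tr(a b a^2) = tr(a) * tr(a b a) - tr(a b)   [square of a] = x^2*z - x*y - z
tr(a^4 b) = tr(a) * tr(a b a^2) - tr(a b a)   [square of a] = x^3*z - x^2*y - 2*x*z + y
tr(a^3 b^-1 a) = tr(a^4) * tr(b) - tr(a^4 b)   [inverse elimination on b] = x^4*y - x^3*z - 3*x^2*y + 2*x*z + y
and tr(a^5) = tr(a) * tr(a^4) - tr(a^3) = x^5 - 5*x^3 + 5*x
tr(a^5 b) = tr(a) * tr(a^2 b a^2) - tr(a^2 b a) = x^4*z - x^3*y - 3*x^2*z + 2*x*y + z
and tr(a^3 b^-1 a^2) = tr(a^5) * tr(b) - tr(a^5 b) = x^5*y - x^4*z - 4*x^3*y + 3*x^2*z + 3*x*y - z
and tr(b a b a) = tr(b a) * tr(b a) - tr(1)  (split on b) = z^2 - 2
and tr(b a b) = tr(b) * tr(a b) - tr(a)  (reduce the b square) = y*z - x
next, tr(a b a b a) = tr(a) * tr(b a b a) - tr(b a b)  (reduce the a square) = x*z^2 - y*z - x
and tr(a b a^3 b) = tr(a) * tr(a b a b a) - tr(a b a b)  (reduce the a square) = x^2*z^2 - x*y*z - x^2 - z^2 + 2
and tr(a^3 b^-1 a b) = tr(a b a^3) * tr(b) - tr(a b a^3 b)  (eliminate b^-1) = x^3*y*z - x^2*y^2 - x^2*z^2 - x*y*z + x^2 + y^2 + z^2 - 2
assemble the triple (tr(r) - 2; tr(r a) - x; tr(r b) - y)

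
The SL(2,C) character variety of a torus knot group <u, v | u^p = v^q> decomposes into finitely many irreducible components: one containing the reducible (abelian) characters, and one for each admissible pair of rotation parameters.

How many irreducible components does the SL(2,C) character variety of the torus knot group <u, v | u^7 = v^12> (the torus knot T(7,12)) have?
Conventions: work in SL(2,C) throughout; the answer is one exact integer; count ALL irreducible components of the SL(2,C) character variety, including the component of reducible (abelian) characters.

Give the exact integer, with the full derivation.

34

For T(7,12): irreducibility forces the central element u^7 = v^12 to one of +I, -I.
On an irreducible component, tr(u) is locked at 2*cos(pi*alpha/7) for some alpha in 1..6, and tr(v) at 2*cos(pi*beta/12) for some beta in 1..11.
u^7 = (-1)^alpha I and v^12 = (-1)^beta I must agree, so alpha and beta have equal parity.
count pairs: odd alpha (3 choices) x odd beta (6), plus even alpha (3) x even beta (5): 3*6 + 3*5 = 33.
That is 33 components of irreducible characters, and with the reducible (abelian) component the total is 34.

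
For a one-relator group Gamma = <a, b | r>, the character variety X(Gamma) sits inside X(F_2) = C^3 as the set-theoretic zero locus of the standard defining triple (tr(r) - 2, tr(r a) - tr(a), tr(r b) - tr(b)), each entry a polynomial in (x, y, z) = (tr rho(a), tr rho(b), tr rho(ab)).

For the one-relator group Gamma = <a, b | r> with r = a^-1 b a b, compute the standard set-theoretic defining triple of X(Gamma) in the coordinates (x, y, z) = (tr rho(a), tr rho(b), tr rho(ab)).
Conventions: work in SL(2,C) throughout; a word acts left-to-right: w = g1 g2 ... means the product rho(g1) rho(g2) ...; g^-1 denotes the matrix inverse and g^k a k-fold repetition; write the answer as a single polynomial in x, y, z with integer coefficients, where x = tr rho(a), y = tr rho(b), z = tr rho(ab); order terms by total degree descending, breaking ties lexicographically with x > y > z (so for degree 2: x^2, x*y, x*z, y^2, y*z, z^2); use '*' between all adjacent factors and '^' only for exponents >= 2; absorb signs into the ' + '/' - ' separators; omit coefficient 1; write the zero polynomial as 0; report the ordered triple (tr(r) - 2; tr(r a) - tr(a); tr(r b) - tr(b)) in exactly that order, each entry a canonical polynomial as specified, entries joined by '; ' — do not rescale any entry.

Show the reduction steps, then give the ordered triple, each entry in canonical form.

x*y*z - x^2 - z^2; y*z - 2*x; x*y^2*z - x^2*y - y*z^2

trace(b a b) = trace(b)*trace(a b) - trace(a) = y*z - x
trace(b a b a) = trace(a b)*trace(a b) - trace(1) = z^2 - 2
trace(a^-1 b a b) = trace(b a b)*trace(a) - trace(b a b a) = x*y*z - x^2 - z^2 + 2
trace(b a b^2) = trace(b)*trace(a b^2) - trace(a b) = y^2*z - x*y - z
trace(a b a) = trace(a)*trace(b a) - trace(b) = x*z - y
trace(b a b^2 a) = trace(b)*trace(a b a b) - trace(a b a) = y*z^2 - x*z - y
trace(a^-1 b a b^2) = trace(b a b^2)*trace(a) - trace(b a b^2 a) = x*y^2*z - x^2*y - y*z^2 + y
assemble the triple (trace(r) - 2; trace(r a) - x; trace(r b) - y)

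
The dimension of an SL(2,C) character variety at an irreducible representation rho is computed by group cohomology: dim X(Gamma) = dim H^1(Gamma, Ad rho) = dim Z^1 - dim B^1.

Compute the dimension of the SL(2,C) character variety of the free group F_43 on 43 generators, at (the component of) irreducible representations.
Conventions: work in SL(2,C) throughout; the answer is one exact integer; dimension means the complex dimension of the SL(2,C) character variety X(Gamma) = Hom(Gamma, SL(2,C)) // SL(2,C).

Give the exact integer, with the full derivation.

Here Gamma is free of rank 43 — no relator constrains a cocycle.
Z^1(Gamma, Ad rho) = (sl_2)^43: a cocycle is a free choice of one sl_2 vector per generator, so dim Z^1 = 3*43 = 129.
dim B^1 = 3: the coboundary map is injective because an irreducible image has centralizer 0 in sl_2.
dim X = dim H^1 = dim Z^1 - dim B^1 = 129 - 3 = 126.

126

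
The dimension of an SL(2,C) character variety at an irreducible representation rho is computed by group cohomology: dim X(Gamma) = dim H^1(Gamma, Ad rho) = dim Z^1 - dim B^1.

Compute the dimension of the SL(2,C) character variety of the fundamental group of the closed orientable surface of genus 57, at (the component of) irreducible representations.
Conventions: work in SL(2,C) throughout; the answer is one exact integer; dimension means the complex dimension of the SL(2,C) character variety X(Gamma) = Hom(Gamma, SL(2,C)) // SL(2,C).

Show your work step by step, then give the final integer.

336

Gamma = pi_1(Sigma_57) = < a_1, b_1, ..., a_57, b_57 | prod [a_i, b_i] > has 2g = 114 generators and 1 relator.
Before the relator condition, cocycle space has dim 3*114 = 342.
d_2 is surjective at irreducible rho (its cokernel H^2 is dual to H^0 = 0), so dim Z^1 = 342 - 3 = 339.
dim B^1 = 3 (coboundaries, injective at irreducible rho).
dim X = dim H^1 = 339 - 3 = 336.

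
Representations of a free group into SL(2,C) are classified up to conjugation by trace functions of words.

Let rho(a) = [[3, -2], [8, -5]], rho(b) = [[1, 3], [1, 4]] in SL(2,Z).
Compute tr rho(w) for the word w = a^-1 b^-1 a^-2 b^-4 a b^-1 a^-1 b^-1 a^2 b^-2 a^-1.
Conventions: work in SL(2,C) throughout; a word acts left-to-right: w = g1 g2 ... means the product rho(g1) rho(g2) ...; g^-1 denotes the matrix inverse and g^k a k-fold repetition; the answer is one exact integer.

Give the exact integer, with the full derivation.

rho(a^-1) = [[-5, 2], [-8, 3]]
... * rho(b^-1) = [[4, -3], [-1, 1]]  ->  [[-22, 17], [-35, 27]]
... * rho(a^-1) = [[-5, 2], [-8, 3]]  ->  [[-26, 7], [-41, 11]]
... * rho(a^-1) = [[-5, 2], [-8, 3]]  ->  [[74, -31], [117, -49]]
... * rho(b^-1) = [[4, -3], [-1, 1]]  ->  [[327, -253], [517, -400]]
... * rho(b^-1) = [[4, -3], [-1, 1]]  ->  [[1561, -1234], [2468, -1951]]
... * rho(b^-1) = [[4, -3], [-1, 1]]  ->  [[7478, -5917], [11823, -9355]]
... * rho(b^-1) = [[4, -3], [-1, 1]]  ->  [[35829, -28351], [56647, -44824]]
... * rho(a) = [[3, -2], [8, -5]]  ->  [[-119321, 70097], [-188651, 110826]]
... * rho(b^-1) = [[4, -3], [-1, 1]]  ->  [[-547381, 428060], [-865430, 676779]]
... * rho(a^-1) = [[-5, 2], [-8, 3]]  ->  [[-687575, 189418], [-1087082, 299477]]
... * rho(b^-1) = [[4, -3], [-1, 1]]  ->  [[-2939718, 2252143], [-4647805, 3560723]]
... * rho(a) = [[3, -2], [8, -5]]  ->  [[9197990, -5381279], [14542369, -8508005]]
... * rho(a) = [[3, -2], [8, -5]]  ->  [[-15456262, 8510415], [-24436933, 13455287]]
... * rho(b^-1) = [[4, -3], [-1, 1]]  ->  [[-70335463, 54879201], [-111203019, 86766086]]
... * rho(b^-1) = [[4, -3], [-1, 1]]  ->  [[-336221053, 265885590], [-531578162, 420375143]]
... * rho(a^-1) = [[-5, 2], [-8, 3]]  ->  [[-445979455, 125214664], [-705110334, 197969105]]
tr = -445979455 + 197969105 = -248010350

-248010350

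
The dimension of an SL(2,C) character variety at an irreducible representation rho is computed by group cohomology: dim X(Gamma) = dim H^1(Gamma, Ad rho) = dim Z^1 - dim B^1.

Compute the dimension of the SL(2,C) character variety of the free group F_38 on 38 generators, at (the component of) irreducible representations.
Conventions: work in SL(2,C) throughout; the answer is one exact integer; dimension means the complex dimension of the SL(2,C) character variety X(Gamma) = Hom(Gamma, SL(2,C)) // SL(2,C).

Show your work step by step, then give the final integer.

Here Gamma is free of rank 38 — no relator constrains a cocycle.
So Z^1 = (sl_2)^38 in full: dim Z^1 = 114.
dim B^1 = 3: the coboundary map is injective because an irreducible image has centralizer 0 in sl_2.
dim X = dim H^1 = dim Z^1 - dim B^1 = 114 - 3 = 111.

111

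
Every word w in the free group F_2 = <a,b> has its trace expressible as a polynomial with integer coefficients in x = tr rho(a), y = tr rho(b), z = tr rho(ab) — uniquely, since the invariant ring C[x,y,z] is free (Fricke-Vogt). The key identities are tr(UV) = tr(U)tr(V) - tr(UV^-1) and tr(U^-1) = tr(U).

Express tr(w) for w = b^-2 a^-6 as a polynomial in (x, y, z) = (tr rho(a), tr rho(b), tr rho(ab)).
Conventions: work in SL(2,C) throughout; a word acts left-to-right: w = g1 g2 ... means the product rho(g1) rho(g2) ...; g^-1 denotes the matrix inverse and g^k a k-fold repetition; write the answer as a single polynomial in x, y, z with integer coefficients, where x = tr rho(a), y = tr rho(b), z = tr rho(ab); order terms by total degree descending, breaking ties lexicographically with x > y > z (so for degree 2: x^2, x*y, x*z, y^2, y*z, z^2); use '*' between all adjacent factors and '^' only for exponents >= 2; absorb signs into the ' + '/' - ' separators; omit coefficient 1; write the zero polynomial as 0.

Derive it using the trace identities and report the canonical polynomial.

x^5*y*z - x^6 - x^4*y^2 - 4*x^3*y*z + 6*x^4 + 3*x^2*y^2 + 3*x*y*z - 9*x^2 - y^2 + 2

so tr(a^-1) = tr(a) = x
reduce: tr(a^-2) = tr(a^-1) tr(a) - tr(1)  (eliminate a^-1) = x^2 - 2
tr(a^-3) = tr(a^-2) tr(a) - tr(a^-1)  (eliminate a^-1) = x^3 - 3*x
tr(a^-4) = tr(a^-3) tr(a) - tr(a^-2)  (eliminate a^-1) = x^4 - 4*x^2 + 2
so tr(a^-1 b) = tr(b) tr(a) - tr(b a)  (eliminate a^-1) = x*y - z
tr(b a^-2) = tr(a^-1 b) tr(a) - tr(a^-1 b a)  (eliminate a^-1) = x^2*y - x*z - y
reduce: tr(b a^-3) = tr(b a^-2) tr(a) - tr(b a^-1)  (eliminate a^-1) = x^3*y - x^2*z - 2*x*y + z
tr(a^-4 b) = tr(b a^-3) tr(a) - tr(b a^-2)  (eliminate a^-1) = x^4*y - x^3*z - 3*x^2*y + 2*x*z + y
reduce: tr(b^-1 a^-4) = tr(a^-4) tr(b) - tr(a^-4 b)  (eliminate b^-1) = x^3*z - x^2*y - 2*x*z + y
so tr(b^-1 a^-3) = tr(a^-3) tr(b) - tr(a^-3 b)  (eliminate b^-1) = x^2*z - x*y - z
tr(b^-1 a^-5) = tr(b^-1 a^-4) tr(a) - tr(b^-1 a^-3)  (eliminate a^-1) = x^4*z - x^3*y - 3*x^2*z + 2*x*y + z
tr(a^-5) = tr(a^-4) tr(a) - tr(a^-3)  (eliminate a^-1) = x^5 - 5*x^3 + 5*x
reduce: tr(a^-2 b^-2 a^-3) = tr(b^-1 a^-5) tr(b) - tr(b^-1 a^-5 b)  (eliminate b^-1) = x^4*y*z - x^5 - x^3*y^2 - 3*x^2*y*z + 5*x^3 + 2*x*y^2 + y*z - 5*x
so tr(a^-2 b^-1) = tr(a^-2) tr(b) - tr(a^-2 b)  (eliminate b^-1) = x*z - y
tr(a^-1 b^-2 a^-1) = tr(a^-2 b^-1) tr(b) - tr(a^-2)  (eliminate b^-1) = x*y*z - x^2 - y^2 + 2
tr(a^-1 b^-2) = tr(a^-1 b^-1) tr(b) - tr(a^-1)  (eliminate b^-1) = y*z - x
tr(a^-2 b^-2 a^-1) = tr(a^-1 b^-2 a^-1) tr(a) - tr(a^-1 b^-2)  (eliminate a^-1) = x^2*y*z - x^3 - x*y^2 - y*z + 3*x
so tr(a^-2 b^-2 a^-2) = tr(a^-2 b^-2 a^-1) tr(a) - tr(a^-2 b^-2)  (eliminate a^-1) = x^3*y*z - x^4 - x^2*y^2 - 2*x*y*z + 4*x^2 + y^2 - 2
tr(b^-2 a^-6) = tr(a^-2 b^-2 a^-3) tr(a) - tr(a^-2 b^-2 a^-2)  (eliminate a^-1) = x^5*y*z - x^6 - x^4*y^2 - 4*x^3*y*z + 6*x^4 + 3*x^2*y^2 + 3*x*y*z - 9*x^2 - y^2 + 2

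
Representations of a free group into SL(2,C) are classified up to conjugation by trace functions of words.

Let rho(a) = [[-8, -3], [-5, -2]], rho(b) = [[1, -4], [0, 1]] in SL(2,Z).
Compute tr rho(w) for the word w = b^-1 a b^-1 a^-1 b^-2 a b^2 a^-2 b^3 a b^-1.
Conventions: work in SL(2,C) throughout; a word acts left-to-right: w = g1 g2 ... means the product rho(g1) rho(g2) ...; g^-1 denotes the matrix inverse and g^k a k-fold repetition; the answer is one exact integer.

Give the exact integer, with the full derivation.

rho(b^-1) = [[1, 4], [0, 1]]
... * rho(a) = [[-8, -3], [-5, -2]]  ->  [[-28, -11], [-5, -2]]
... * rho(b^-1) = [[1, 4], [0, 1]]  ->  [[-28, -123], [-5, -22]]
... * rho(a^-1) = [[-2, 3], [5, -8]]  ->  [[-559, 900], [-100, 161]]
... * rho(b^-1) = [[1, 4], [0, 1]]  ->  [[-559, -1336], [-100, -239]]
... * rho(b^-1) = [[1, 4], [0, 1]]  ->  [[-559, -3572], [-100, -639]]
... * rho(a) = [[-8, -3], [-5, -2]]  ->  [[22332, 8821], [3995, 1578]]
... * rho(b) = [[1, -4], [0, 1]]  ->  [[22332, -80507], [3995, -14402]]
... * rho(b) = [[1, -4], [0, 1]]  ->  [[22332, -169835], [3995, -30382]]
... * rho(a^-1) = [[-2, 3], [5, -8]]  ->  [[-893839, 1425676], [-159900, 255041]]
... * rho(a^-1) = [[-2, 3], [5, -8]]  ->  [[8916058, -14086925], [1595005, -2520028]]
... * rho(b) = [[1, -4], [0, 1]]  ->  [[8916058, -49751157], [1595005, -8900048]]
... * rho(b) = [[1, -4], [0, 1]]  ->  [[8916058, -85415389], [1595005, -15280068]]
... * rho(b) = [[1, -4], [0, 1]]  ->  [[8916058, -121079621], [1595005, -21660088]]
... * rho(a) = [[-8, -3], [-5, -2]]  ->  [[534069641, 215411068], [95540400, 38535161]]
... * rho(b^-1) = [[1, 4], [0, 1]]  ->  [[534069641, 2351689632], [95540400, 420696761]]
tr = 534069641 + 420696761 = 954766402

954766402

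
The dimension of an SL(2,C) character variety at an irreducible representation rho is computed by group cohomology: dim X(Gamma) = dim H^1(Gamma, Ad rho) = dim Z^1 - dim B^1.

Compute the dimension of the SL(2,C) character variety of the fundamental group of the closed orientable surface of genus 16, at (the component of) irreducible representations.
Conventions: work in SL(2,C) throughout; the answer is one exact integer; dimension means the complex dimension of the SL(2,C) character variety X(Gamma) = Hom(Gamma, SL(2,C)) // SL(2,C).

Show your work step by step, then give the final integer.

90

pi_1 of the closed genus-16 surface has 32 generators bound by the single product-of-commutators relator.
Before the relator condition, cocycle space has dim 3*32 = 96.
d_2 is surjective at irreducible rho (its cokernel H^2 is dual to H^0 = 0), so dim Z^1 = 96 - 3 = 93.
As always at irreducible rho, dim B^1 = 3.
dim H^1 = 93 - 3 = 90 = dim X.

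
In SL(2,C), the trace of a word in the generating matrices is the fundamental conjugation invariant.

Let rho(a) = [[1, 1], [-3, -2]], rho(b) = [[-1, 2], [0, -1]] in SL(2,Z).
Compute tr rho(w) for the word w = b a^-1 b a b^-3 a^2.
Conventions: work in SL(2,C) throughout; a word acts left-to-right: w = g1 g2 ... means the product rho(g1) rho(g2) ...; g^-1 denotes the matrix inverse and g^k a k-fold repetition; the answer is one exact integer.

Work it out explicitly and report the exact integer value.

rho(b) = [[-1, 2], [0, -1]]
... * rho(a^-1) = [[-2, -1], [3, 1]]  ->  [[8, 3], [-3, -1]]
... * rho(b) = [[-1, 2], [0, -1]]  ->  [[-8, 13], [3, -5]]
... * rho(a) = [[1, 1], [-3, -2]]  ->  [[-47, -34], [18, 13]]
... * rho(b^-1) = [[-1, -2], [0, -1]]  ->  [[47, 128], [-18, -49]]
... * rho(b^-1) = [[-1, -2], [0, -1]]  ->  [[-47, -222], [18, 85]]
... * rho(b^-1) = [[-1, -2], [0, -1]]  ->  [[47, 316], [-18, -121]]
... * rho(a) = [[1, 1], [-3, -2]]  ->  [[-901, -585], [345, 224]]
... * rho(a) = [[1, 1], [-3, -2]]  ->  [[854, 269], [-327, -103]]
tr = 854 + -103 = 751

751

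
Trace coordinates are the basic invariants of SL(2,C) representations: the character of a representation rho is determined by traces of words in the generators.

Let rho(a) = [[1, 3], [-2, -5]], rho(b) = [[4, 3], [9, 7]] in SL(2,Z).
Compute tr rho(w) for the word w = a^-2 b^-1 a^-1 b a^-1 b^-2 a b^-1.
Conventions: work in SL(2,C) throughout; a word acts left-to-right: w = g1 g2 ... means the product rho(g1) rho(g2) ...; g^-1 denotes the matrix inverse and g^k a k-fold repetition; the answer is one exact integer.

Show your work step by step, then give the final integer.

-2257270

rho(a^-1) = [[-5, -3], [2, 1]]
... * rho(a^-1) = [[-5, -3], [2, 1]]  ->  [[19, 12], [-8, -5]]
... * rho(b^-1) = [[7, -3], [-9, 4]]  ->  [[25, -9], [-11, 4]]
... * rho(a^-1) = [[-5, -3], [2, 1]]  ->  [[-143, -84], [63, 37]]
... * rho(b) = [[4, 3], [9, 7]]  ->  [[-1328, -1017], [585, 448]]
... * rho(a^-1) = [[-5, -3], [2, 1]]  ->  [[4606, 2967], [-2029, -1307]]
... * rho(b^-1) = [[7, -3], [-9, 4]]  ->  [[5539, -1950], [-2440, 859]]
... * rho(b^-1) = [[7, -3], [-9, 4]]  ->  [[56323, -24417], [-24811, 10756]]
... * rho(a) = [[1, 3], [-2, -5]]  ->  [[105157, 291054], [-46323, -128213]]
... * rho(b^-1) = [[7, -3], [-9, 4]]  ->  [[-1883387, 848745], [829656, -373883]]
tr = -1883387 + -373883 = -2257270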